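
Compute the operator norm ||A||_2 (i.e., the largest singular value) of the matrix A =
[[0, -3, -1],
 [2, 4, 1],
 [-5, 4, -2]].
||A||_2 ≈ 7.0489 (= sqrt(largest eigenvalue of A^T A))

||A||_2 = sigma_max(A) = sqrt(lambda_max(A^T A)). Form the symmetric matrix M = A^T A =
[[29, -12, 12],
 [-12, 41, -1],
 [12, -1, 6]].
Its characteristic polynomial (trace, sum of principal 2x2 minors, determinant of M give the coefficients) is
  p(λ) = det(λ I - M) = λ^3 - 76λ^2 + 1320λ - 625.
No integer candidate from the rational root theorem (±divisors of 625) is a root, so the roots are irrational. The cubic discriminant is Δ = 884843525 > 0, so there are three distinct real roots. p(0) = -625 and p(1) = 620 have opposite signs, so a root lies in (0, 1); Newton's method refines it to λ ≈ 0.4871. p(25) = 500 and p(26) = -105 have opposite signs, so a root lies in (25, 26); Newton's method refines it to λ ≈ 25.8263. p(49) = -772 and p(50) = 375 have opposite signs, so a root lies in (49, 50); Newton's method refines it to λ ≈ 49.6867. Check (Vieta): the three roots sum to 76, matching tr M = 76.
So the eigenvalues of A^T A are ≈ 0.4871, 25.8263, 49.6867 (all ≥ 0, as they must be for A^T A). The largest is λ_max ≈ 49.6867, hence ||A||_2 = sqrt(λ_max) ≈ 7.0489.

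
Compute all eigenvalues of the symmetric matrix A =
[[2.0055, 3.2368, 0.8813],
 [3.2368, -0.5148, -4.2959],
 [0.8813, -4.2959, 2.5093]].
sigma(A) ≈ {-5, 3, 6}

A is real symmetric, so its spectrum consists of real eigenvalues. Expanding the characteristic polynomial of the displayed matrix gives
  det(λ I - A) = p(λ) = λ^3 + (-4)λ^2 + (-27)λ + (90).
Solving p(λ) = 0 yields eigenvalues ≈ -5, 3, 6. (A is shown rounded to 4 decimals, so these recover the underlying integer eigenvalues to within that precision.)
Verification: the trace of A = 4 equals the sum of eigenvalues 4, and det(A) ≈ -90.0004 matches the eigenvalue product -90.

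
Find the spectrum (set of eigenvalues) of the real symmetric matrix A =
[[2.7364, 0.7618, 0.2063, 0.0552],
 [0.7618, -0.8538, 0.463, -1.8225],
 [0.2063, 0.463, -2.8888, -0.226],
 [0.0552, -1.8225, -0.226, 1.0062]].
sigma(A) ≈ {-3, -2, 2, 3}

A is real symmetric, so its spectrum consists of real eigenvalues. Expanding the characteristic polynomial of the displayed matrix gives
  det(λ I - A) = p(λ) = λ^4 + (0)λ^3 + (-13)λ^2 + (0)λ + (36).
Solving p(λ) = 0 yields eigenvalues ≈ -3, -2, 2, 3. (A is shown rounded to 4 decimals, so these recover the underlying integer eigenvalues to within that precision.)
Verification: the trace of A = 0 equals the sum of eigenvalues 0, and det(A) ≈ 35.9998 matches the eigenvalue product 36.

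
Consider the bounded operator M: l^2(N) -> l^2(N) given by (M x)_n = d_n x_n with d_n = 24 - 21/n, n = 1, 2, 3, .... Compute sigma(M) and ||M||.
sigma(M) = {24 - 21/n : n ≥ 1} ∪ {24}; ||M|| = 24

A bounded diagonal operator on l^2 with diagonal entries d_n has spectrum equal to the closure of {d_n : n ≥ 1}: every d_n is an eigenvalue (with eigenvector e_n), so {d_n} ⊂ sigma(M); the spectrum is closed, so its closure is too; and for lambda not in the closure, (M - lambda I) has bounded inverse (the diagonal entries 1/(d_n - lambda) are bounded). For our sequence d_n = 24 - 21/n, n = 1, 2, 3, ...:
  - {d_n} = {24 - 21/n : n ≥ 1}; the only limit point is 24
  - closure = {24 - 21/n : n ≥ 1} ∪ {24}
For the norm: a diagonal operator has ||M|| = sup_n |d_n|. Here d_n = 24 - 21/n increases monotonically from d_1 = 3 toward 24, with all terms in [3, 24); so sup_n |d_n| = 24 (the supremum is the limit, not attained). So ||M|| = 24.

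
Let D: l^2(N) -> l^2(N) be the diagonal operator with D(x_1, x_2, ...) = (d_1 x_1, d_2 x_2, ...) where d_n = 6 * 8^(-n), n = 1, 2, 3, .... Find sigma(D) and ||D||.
sigma(D) = {6 * 8^(-n) : n ≥ 1} ∪ {0}; ||D|| = 3/4

A bounded diagonal operator on l^2 with diagonal entries d_n has spectrum equal to the closure of {d_n : n ≥ 1}: every d_n is an eigenvalue (with eigenvector e_n), so {d_n} ⊂ sigma(D); the spectrum is closed, so its closure is too; and for lambda not in the closure, (D - lambda I) has bounded inverse (the diagonal entries 1/(d_n - lambda) are bounded). For our sequence d_n = 6 * 8^(-n), n = 1, 2, 3, ...:
  - {d_n} = {6 * 8^(-n) : n ≥ 1}; the only limit point is 0
  - closure = {6 * 8^(-n) : n ≥ 1} ∪ {0}
For the norm: a diagonal operator has ||D|| = sup_n |d_n|. Here d_n = 6 * 8^(-n) is positive and decreasing, so sup_n |d_n| = d_1 = 6/8 = 3/4. So ||D|| = 3/4.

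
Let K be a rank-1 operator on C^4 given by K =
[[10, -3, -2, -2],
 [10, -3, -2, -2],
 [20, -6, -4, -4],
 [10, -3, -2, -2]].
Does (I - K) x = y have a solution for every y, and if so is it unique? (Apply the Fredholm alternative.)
(I - K) is singular (det(I - K) = 0, i.e. 1 ∈ sigma(K)). (I - K) x = y is solvable iff y ⊥ ker((I - K)^*) = span{(10, -3, -2, -2)}, i.e. iff 10y_1 - 3y_2 - 2y_3 - 2y_4 = 0. When solvable, the solutions are x = y + c·(1, 1, 2, 1), c arbitrary (ker(I - K) = span{(1, 1, 2, 1)}, dimension 1).

K has rank 1, so it is an outer product K = u v^T: every row of K is a multiple of one row vector. Reading off the entries, u = (1, 1, 2, 1) and v = (10, -3, -2, -2) (row i of K equals u_i·v^T). A rank-one matrix u v^T satisfies K u = u (v·u) and kills the (3)-dimensional subspace v^⊥, so its characteristic polynomial is lambda^3 (lambda - v·u) with v·u = tr K = 1. Hence the eigenvalues of I - K are 1 (multiplicity 3) and 1 - (1) = 0, so det(I - K) = 0. (Direct check: I - K =
[[-9, 3, 2, 2],
 [-10, 4, 2, 2],
 [-20, 6, 5, 4],
 [-10, 3, 2, 3]]
has determinant 0.) So 1 is an eigenvalue of K and (I - K) is not invertible. The finite-dimensional Fredholm alternative says: either (I - K) is invertible, or ker(I - K) ≠ {0} and then range(I - K) = ker((I - K)^*)^⊥, with dim ker(I - K) = dim ker((I - K)^*). We are in the second case, so we need both kernels. Kernel of I - K: (I - K) u = u - u (v·u) = u - u = 0, so ker(I - K) = span{u} = span{(1, 1, 2, 1)} (it is exactly 1-dimensional because rank(I - K) = 3). Kernel of the adjoint: K is real, so (I - K)^* = I - K^T = I - v u^T, and (I - v u^T) v = v - v (u·v) = 0; hence ker((I - K)^*) = span{v} = span{(10, -3, -2, -2)}. Therefore (I - K) x = y is solvable iff <y, v> = 0, i.e. iff 10y_1 - 3y_2 - 2y_3 - 2y_4 = 0. When this holds, K y = u (v·y) = 0, so (I - K) y = y and x = y is a particular solution; the full solution set is the line x = y + c·u = y + c·(1, 1, 2, 1), c ∈ C.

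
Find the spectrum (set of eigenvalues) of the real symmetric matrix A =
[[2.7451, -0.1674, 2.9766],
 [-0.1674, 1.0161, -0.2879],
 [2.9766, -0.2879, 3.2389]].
sigma(A) ≈ {0, 1, 6}

A is real symmetric, so its spectrum consists of real eigenvalues. Expanding the characteristic polynomial of the displayed matrix gives
  det(λ I - A) = p(λ) = λ^3 + (-7)λ^2 + (6)λ + (0).
Solving p(λ) = 0 yields eigenvalues ≈ 0, 1, 6. (A is shown rounded to 4 decimals, so these recover the underlying integer eigenvalues to within that precision.)
Verification: the trace of A = 7 equals the sum of eigenvalues 7, and det(A) ≈ 0.0001 matches the eigenvalue product 0.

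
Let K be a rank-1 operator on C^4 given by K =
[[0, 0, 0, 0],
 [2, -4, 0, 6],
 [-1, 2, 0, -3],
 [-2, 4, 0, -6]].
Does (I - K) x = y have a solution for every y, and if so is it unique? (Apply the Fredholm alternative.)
(I - K) is invertible (det(I - K) = 11 ≠ 0), so for every y in C^4 the equation (I - K) x = y has a unique solution.

K has rank 1, so it is an outer product K = u v^T: every row of K is a multiple of one row vector. Reading off the entries, u = (0, -2, 1, 2) and v = (-1, 2, 0, -3) (row i of K equals u_i·v^T). A rank-one matrix u v^T satisfies K u = u (v·u) and kills the (3)-dimensional subspace v^⊥, so its characteristic polynomial is lambda^3 (lambda - v·u) with v·u = tr K = -10. Hence the eigenvalues of I - K are 1 (multiplicity 3) and 1 - (-10) = 11, so det(I - K) = 11. (Direct check: I - K =
[[1, 0, 0, 0],
 [-2, 5, 0, -6],
 [1, -2, 1, 3],
 [2, -4, 0, 7]]
has determinant 11.) The finite-dimensional Fredholm alternative says: either (I - K) is invertible, or ker(I - K) ≠ {0} and then range(I - K) = ker((I - K)^*)^⊥, with dim ker(I - K) = dim ker((I - K)^*). Since det(I - K) ≠ 0, 1 is not an eigenvalue of K and ker(I - K) = {0}, so we are in the first case: for every y there is a unique x = (I - K)^(-1) y. Explicitly, by the Sherman–Morrison formula, (I - u v^T)^(-1) = I + u v^T/(1 - v·u), i.e. (I - K)^(-1) = I + K/(11).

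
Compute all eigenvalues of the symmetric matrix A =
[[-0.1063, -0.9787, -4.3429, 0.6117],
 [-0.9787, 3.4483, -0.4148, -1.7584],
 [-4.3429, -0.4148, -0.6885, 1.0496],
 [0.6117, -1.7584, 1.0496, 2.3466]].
sigma(A) ≈ {-5, 1, 4, 5}

A is real symmetric, so its spectrum consists of real eigenvalues. Expanding the characteristic polynomial of the displayed matrix gives
  det(λ I - A) = p(λ) = λ^4 + (-5)λ^3 + (-21)λ^2 + (125)λ + (-100.0056).
Solving p(λ) = 0 yields eigenvalues ≈ -5, 1, 4, 5. (A is shown rounded to 4 decimals, so these recover the underlying integer eigenvalues to within that precision.)
Verification: the trace of A = 5 equals the sum of eigenvalues 5, and det(A) ≈ -100.0056 matches the eigenvalue product -100.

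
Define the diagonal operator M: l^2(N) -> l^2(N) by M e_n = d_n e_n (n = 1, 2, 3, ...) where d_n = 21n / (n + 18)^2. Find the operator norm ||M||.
||M|| = 7/24 (attained at n = 18)

For M diagonal, ||M|| = sup_n |d_n|. Treat f(x) = 21x / (x + 18)^2 for real x > 0. By the quotient rule, f'(x) = 21(18 - x)/(x + 18)^3, which is positive for x < 18 and negative for x > 18. So f has a unique maximum at x = 18, and since 18 is a positive integer, the supremum over n ≥ 1 is attained at n = 18: d_18 = 21·18/(18 + 18)^2 = 21·18/1296 = 7/24. Hence ||M|| = 7/24.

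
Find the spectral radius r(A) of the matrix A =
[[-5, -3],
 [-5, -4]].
r(A) = (9 + sqrt(61))/2 ≈ 8.4051

The eigenvalues of A are the roots of its characteristic polynomial. With M = A (coefficients from the trace and determinant):
  p(λ) = det(λ I - M) = λ^2 + 9λ + 5.
For λ^2 + 9λ + 5 the discriminant is 61. It is nonnegative but not a perfect square, so the roots are real and irrational: λ = (-9 ± sqrt(61))/2 ≈ -0.5949, -8.4051.
Thus the eigenvalues (to 4 decimals) are -0.5949 (modulus 0.5949); -8.4051 (modulus 8.4051). The spectral radius is the largest modulus: r(A) = (9 + sqrt(61))/2 ≈ 8.4051. (Cross-check: r(A) ≤ ||A||_2 ≈ 8.6409; equality holds whenever A is normal, though it can also hold for some non-normal A.)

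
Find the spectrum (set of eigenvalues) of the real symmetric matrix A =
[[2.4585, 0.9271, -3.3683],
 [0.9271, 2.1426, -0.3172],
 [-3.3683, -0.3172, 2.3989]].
sigma(A) ≈ {-1, 2, 6}

A is real symmetric, so its spectrum consists of real eigenvalues. Expanding the characteristic polynomial of the displayed matrix gives
  det(λ I - A) = p(λ) = λ^3 + (-7)λ^2 + (4)λ + (12).
Solving p(λ) = 0 yields eigenvalues ≈ -1, 2, 6. (A is shown rounded to 4 decimals, so these recover the underlying integer eigenvalues to within that precision.)
Verification: the trace of A = 7 equals the sum of eigenvalues 7, and det(A) ≈ -12.0005 matches the eigenvalue product -12.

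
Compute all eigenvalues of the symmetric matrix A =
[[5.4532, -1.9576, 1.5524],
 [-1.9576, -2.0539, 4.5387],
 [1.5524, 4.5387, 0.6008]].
sigma(A) ≈ {-6, 4, 6}

A is real symmetric, so its spectrum consists of real eigenvalues. Expanding the characteristic polynomial of the displayed matrix gives
  det(λ I - A) = p(λ) = λ^3 + (-4)λ^2 + (-36)λ + (144.0026).
Solving p(λ) = 0 yields eigenvalues ≈ -6, 4, 6. (A is shown rounded to 4 decimals, so these recover the underlying integer eigenvalues to within that precision.)
Verification: the trace of A = 4 equals the sum of eigenvalues 4, and det(A) ≈ -144.0026 matches the eigenvalue product -144.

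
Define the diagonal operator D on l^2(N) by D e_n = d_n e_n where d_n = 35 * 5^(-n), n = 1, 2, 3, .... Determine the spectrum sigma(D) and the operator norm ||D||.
sigma(D) = {35 * 5^(-n) : n ≥ 1} ∪ {0}; ||D|| = 7

A bounded diagonal operator on l^2 with diagonal entries d_n has spectrum equal to the closure of {d_n : n ≥ 1}: every d_n is an eigenvalue (with eigenvector e_n), so {d_n} ⊂ sigma(D); the spectrum is closed, so its closure is too; and for lambda not in the closure, (D - lambda I) has bounded inverse (the diagonal entries 1/(d_n - lambda) are bounded). For our sequence d_n = 35 * 5^(-n), n = 1, 2, 3, ...:
  - {d_n} = {35 * 5^(-n) : n ≥ 1}; the only limit point is 0
  - closure = {35 * 5^(-n) : n ≥ 1} ∪ {0}
For the norm: a diagonal operator has ||D|| = sup_n |d_n|. Here d_n = 35 * 5^(-n) is positive and decreasing, so sup_n |d_n| = d_1 = 35/5 = 7. So ||D|| = 7.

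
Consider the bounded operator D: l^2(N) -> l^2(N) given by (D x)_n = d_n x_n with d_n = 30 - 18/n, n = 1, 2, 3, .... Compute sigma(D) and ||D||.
sigma(D) = {30 - 18/n : n ≥ 1} ∪ {30}; ||D|| = 30

A bounded diagonal operator on l^2 with diagonal entries d_n has spectrum equal to the closure of {d_n : n ≥ 1}: every d_n is an eigenvalue (with eigenvector e_n), so {d_n} ⊂ sigma(D); the spectrum is closed, so its closure is too; and for lambda not in the closure, (D - lambda I) has bounded inverse (the diagonal entries 1/(d_n - lambda) are bounded). For our sequence d_n = 30 - 18/n, n = 1, 2, 3, ...:
  - {d_n} = {30 - 18/n : n ≥ 1}; the only limit point is 30
  - closure = {30 - 18/n : n ≥ 1} ∪ {30}
For the norm: a diagonal operator has ||D|| = sup_n |d_n|. Here d_n = 30 - 18/n increases monotonically from d_1 = 12 toward 30, with all terms in [12, 30); so sup_n |d_n| = 30 (the supremum is the limit, not attained). So ||D|| = 30.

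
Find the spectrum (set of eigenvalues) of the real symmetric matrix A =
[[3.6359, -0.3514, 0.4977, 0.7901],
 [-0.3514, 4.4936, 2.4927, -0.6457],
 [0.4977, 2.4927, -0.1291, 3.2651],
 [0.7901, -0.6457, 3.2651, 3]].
sigma(A) ≈ {-3, 3, 5, 6}

A is real symmetric, so its spectrum consists of real eigenvalues. Expanding the characteristic polynomial of the displayed matrix gives
  det(λ I - A) = p(λ) = λ^4 + (-11)λ^3 + (21)λ^2 + (99)λ + (-269.9988).
Solving p(λ) = 0 yields eigenvalues ≈ -3, 3, 5, 6. (A is shown rounded to 4 decimals, so these recover the underlying integer eigenvalues to within that precision.)
Verification: the trace of A = 11 equals the sum of eigenvalues 11, and det(A) ≈ -269.9988 matches the eigenvalue product -270.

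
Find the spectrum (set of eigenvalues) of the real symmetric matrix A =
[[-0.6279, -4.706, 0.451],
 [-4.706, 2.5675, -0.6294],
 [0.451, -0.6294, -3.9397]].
sigma(A) ≈ {-4, 6} (-4 with multiplicity 2)

A is real symmetric, so its spectrum consists of real eigenvalues. Expanding the characteristic polynomial of the displayed matrix gives
  det(λ I - A) = p(λ) = λ^3 + (2)λ^2 + (-32)λ + (-96).
Solving p(λ) = 0 yields eigenvalues ≈ -4, -4, 6. (A is shown rounded to 4 decimals, so these recover the underlying integer eigenvalues to within that precision.)
Verification: the trace of A = -2 equals the sum of eigenvalues -2, and det(A) ≈ 95.9998 matches the eigenvalue product 96.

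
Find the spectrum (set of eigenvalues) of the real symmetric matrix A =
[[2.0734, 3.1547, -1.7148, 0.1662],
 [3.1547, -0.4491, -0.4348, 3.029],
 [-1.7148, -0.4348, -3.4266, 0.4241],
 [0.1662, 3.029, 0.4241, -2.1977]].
sigma(A) ≈ {-5, -4, 0, 5}

A is real symmetric, so its spectrum consists of real eigenvalues. Expanding the characteristic polynomial of the displayed matrix gives
  det(λ I - A) = p(λ) = λ^4 + (4)λ^3 + (-25)λ^2 + (-100.0015)λ + (-0.004).
Solving p(λ) = 0 yields eigenvalues ≈ -5, -4, 0, 5. (A is shown rounded to 4 decimals, so these recover the underlying integer eigenvalues to within that precision.)
Verification: the trace of A = -4 equals the sum of eigenvalues -4, and det(A) ≈ -0.0040 matches the eigenvalue product 0.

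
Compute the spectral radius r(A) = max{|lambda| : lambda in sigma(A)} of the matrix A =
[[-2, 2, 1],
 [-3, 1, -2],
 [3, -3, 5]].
r(A) ≈ 6.2606

The eigenvalues of A are the roots of its characteristic polynomial. With M = A (coefficients from the trace, the sum of principal 2x2 minors, and det A):
  p(λ) = det(λ I - M) = λ^3 - 4λ^2 - 10λ - 26.
No integer candidate from the rational root theorem (±divisors of 26) is a root, so the roots are irrational. The cubic discriminant is Δ = -38028 < 0, so there is one real root and a complex-conjugate pair. p(6) = -14 and p(7) = 51 have opposite signs, so a root lies in (6, 7); Newton's method refines it to λ ≈ 6.2606. Dividing out (λ - (6.2606)) leaves approximately λ^2 + 2.2606λ + 4.1529. For λ^2 + 2.2606λ + 4.1529 the discriminant is -11.5013. It is negative, so the remaining roots are the complex-conjugate pair λ ≈ -1.1303 ± 1.6957i. Their product equals the constant term, so |λ|^2 ≈ 4.1529 and |λ| ≈ 2.0379.
Thus the eigenvalues (to 4 decimals) are 6.2606 (modulus 6.2606); -1.1303 ± 1.6957i (modulus 2.0379). The spectral radius is the largest modulus: r(A) ≈ 6.2606. (Cross-check: r(A) ≤ ||A||_2 ≈ 7.5205; equality holds whenever A is normal, though it can also hold for some non-normal A.)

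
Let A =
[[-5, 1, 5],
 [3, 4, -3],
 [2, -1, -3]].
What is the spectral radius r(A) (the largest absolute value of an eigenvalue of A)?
r(A) ≈ 7.8365

The eigenvalues of A are the roots of its characteristic polynomial. With M = A (coefficients from the trace, the sum of principal 2x2 minors, and det A):
  p(λ) = det(λ I - M) = λ^3 + 4λ^2 - 33λ - 23.
No integer candidate from the rational root theorem (±divisors of 23) is a root, so the roots are irrational. The cubic discriminant is Δ = 207425 > 0, so there are three distinct real roots. p(-8) = -15 and p(-7) = 61 have opposite signs, so a root lies in (-8, -7); Newton's method refines it to λ ≈ -7.8365. p(-1) = 13 and p(0) = -23 have opposite signs, so a root lies in (-1, 0); Newton's method refines it to λ ≈ -0.6536. p(4) = -27 and p(5) = 37 have opposite signs, so a root lies in (4, 5); Newton's method refines it to λ ≈ 4.4902. Check (Vieta): the three roots sum to -4, matching tr M = -4.
Thus the eigenvalues (to 4 decimals) are -7.8365 (modulus 7.8365); -0.6536 (modulus 0.6536); 4.4902 (modulus 4.4902). The spectral radius is the largest modulus: r(A) ≈ 7.8365. (Cross-check: r(A) ≤ ||A||_2 ≈ 9.0119; equality holds whenever A is normal, though it can also hold for some non-normal A.)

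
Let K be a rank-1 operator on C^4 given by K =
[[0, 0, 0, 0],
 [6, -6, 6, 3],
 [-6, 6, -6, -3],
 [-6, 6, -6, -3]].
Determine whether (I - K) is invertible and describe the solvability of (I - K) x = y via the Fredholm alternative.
(I - K) is invertible (det(I - K) = 16 ≠ 0), so for every y in C^4 the equation (I - K) x = y has a unique solution.

K has rank 1, so it is an outer product K = u v^T: every row of K is a multiple of one row vector. Reading off the entries, u = (0, -3, 3, 3) and v = (-2, 2, -2, -1) (row i of K equals u_i·v^T). A rank-one matrix u v^T satisfies K u = u (v·u) and kills the (3)-dimensional subspace v^⊥, so its characteristic polynomial is lambda^3 (lambda - v·u) with v·u = tr K = -15. Hence the eigenvalues of I - K are 1 (multiplicity 3) and 1 - (-15) = 16, so det(I - K) = 16. (Direct check: I - K =
[[1, 0, 0, 0],
 [-6, 7, -6, -3],
 [6, -6, 7, 3],
 [6, -6, 6, 4]]
has determinant 16.) The finite-dimensional Fredholm alternative says: either (I - K) is invertible, or ker(I - K) ≠ {0} and then range(I - K) = ker((I - K)^*)^⊥, with dim ker(I - K) = dim ker((I - K)^*). Since det(I - K) ≠ 0, 1 is not an eigenvalue of K and ker(I - K) = {0}, so we are in the first case: for every y there is a unique x = (I - K)^(-1) y. Explicitly, by the Sherman–Morrison formula, (I - u v^T)^(-1) = I + u v^T/(1 - v·u), i.e. (I - K)^(-1) = I + K/(16).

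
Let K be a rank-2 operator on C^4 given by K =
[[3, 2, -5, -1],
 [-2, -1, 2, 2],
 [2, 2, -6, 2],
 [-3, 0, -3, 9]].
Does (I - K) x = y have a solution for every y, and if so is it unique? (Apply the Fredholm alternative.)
(I - K) is invertible (det(I - K) = -42 ≠ 0), so for every y in C^4 the equation (I - K) x = y has a unique solution.

K has rank 2 and factors as K = U V^T = u1 v1^T + u2 v2^T with u1 = (-1, 1, 0, 3), v1 = (-2, -1, 2, 2), u2 = (1, 0, 2, 3), v2 = (1, 1, -3, 1) (multiplying out reproduces the displayed K). The nonzero eigenvalues of U V^T coincide with those of the 2 x 2 matrix G = V^T U = [[v1·u1, v1·u2], [v2·u1, v2·u2]] = [[7, 8], [3, -2]], and by the Sylvester determinant identity det(I_4 - U V^T) = det(I_2 - V^T U) = det([[-6, -8], [-3, 3]]) = (-6)(3) - (-8)(-3) = -42. (Direct check: I - K =
[[-2, -2, 5, 1],
 [2, 2, -2, -2],
 [-2, -2, 7, -2],
 [3, 0, 3, -8]]
has determinant -42.) The finite-dimensional Fredholm alternative says: either (I - K) is invertible, or ker(I - K) ≠ {0} and then range(I - K) = ker((I - K)^*)^⊥, with dim ker(I - K) = dim ker((I - K)^*). Since det(I - K) ≠ 0, 1 is not an eigenvalue of K and ker(I - K) = {0}, so we are in the first case: for every y there is a unique x = (I - K)^(-1) y. (Explicitly, by the Woodbury identity, (I - U V^T)^(-1) = I + U (I_2 - G)^(-1) V^T.)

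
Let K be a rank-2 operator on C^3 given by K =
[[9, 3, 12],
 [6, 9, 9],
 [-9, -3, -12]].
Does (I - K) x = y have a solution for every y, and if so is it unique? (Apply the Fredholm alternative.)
(I - K) is invertible (det(I - K) = -23 ≠ 0), so for every y in C^3 the equation (I - K) x = y has a unique solution.

K has rank 2 and factors as K = U V^T = u1 v1^T + u2 v2^T with u1 = (3, 3, -3), v1 = (2, 3, 3), u2 = (3, 0, -3), v2 = (1, -2, 1) (multiplying out reproduces the displayed K). The nonzero eigenvalues of U V^T coincide with those of the 2 x 2 matrix G = V^T U = [[v1·u1, v1·u2], [v2·u1, v2·u2]] = [[6, -3], [-6, 0]], and by the Sylvester determinant identity det(I_3 - U V^T) = det(I_2 - V^T U) = det([[-5, 3], [6, 1]]) = (-5)(1) - (3)(6) = -23. (Direct check: I - K =
[[-8, -3, -12],
 [-6, -8, -9],
 [9, 3, 13]]
has determinant -23.) The finite-dimensional Fredholm alternative says: either (I - K) is invertible, or ker(I - K) ≠ {0} and then range(I - K) = ker((I - K)^*)^⊥, with dim ker(I - K) = dim ker((I - K)^*). Since det(I - K) ≠ 0, 1 is not an eigenvalue of K and ker(I - K) = {0}, so we are in the first case: for every y there is a unique x = (I - K)^(-1) y. (Explicitly, by the Woodbury identity, (I - U V^T)^(-1) = I + U (I_2 - G)^(-1) V^T.)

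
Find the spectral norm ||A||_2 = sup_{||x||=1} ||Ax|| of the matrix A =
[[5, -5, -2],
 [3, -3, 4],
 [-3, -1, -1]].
||A||_2 ≈ 8.4054 (= sqrt(largest eigenvalue of A^T A))

||A||_2 = sigma_max(A) = sqrt(lambda_max(A^T A)). Form the symmetric matrix M = A^T A =
[[43, -31, 5],
 [-31, 35, -1],
 [5, -1, 21]].
Its characteristic polynomial (trace, sum of principal 2x2 minors, determinant of M give the coefficients) is
  p(λ) = det(λ I - M) = λ^3 - 99λ^2 + 2156λ - 10816.
No integer candidate from the rational root theorem (±divisors of 10816) is a root, so the roots are irrational. The cubic discriminant is Δ = 1888442896 > 0, so there are three distinct real roots. p(7) = -232 and p(8) = 608 have opposite signs, so a root lies in (7, 8); Newton's method refines it to λ ≈ 7.2587. p(21) = 62 and p(22) = -652 have opposite signs, so a root lies in (21, 22); Newton's method refines it to λ ≈ 21.0909. p(70) = -1996 and p(71) = 1112 have opposite signs, so a root lies in (70, 71); Newton's method refines it to λ ≈ 70.6505. Check (Vieta): the three roots sum to 99, matching tr M = 99.
So the eigenvalues of A^T A are ≈ 7.2587, 21.0909, 70.6505 (all ≥ 0, as they must be for A^T A). The largest is λ_max ≈ 70.6505, hence ||A||_2 = sqrt(λ_max) ≈ 8.4054.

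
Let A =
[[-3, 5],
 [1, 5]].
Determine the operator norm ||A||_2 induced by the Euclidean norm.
||A||_2 = sqrt((60 + sqrt(2000))/2) ≈ 7.2361 (= sqrt(largest eigenvalue of A^T A))

||A||_2 = sigma_max(A) = sqrt(lambda_max(A^T A)). Form the symmetric matrix M = A^T A =
[[10, -10],
 [-10, 50]].
Its characteristic polynomial (trace, determinant of M give the coefficients) is
  p(λ) = det(λ I - M) = λ^2 - 60λ + 400.
For λ^2 - 60λ + 400 the discriminant is 2000. It is nonnegative but not a perfect square, so the roots are real and irrational: λ = (60 ± sqrt(2000))/2 ≈ 52.3607, 7.6393.
So the eigenvalues of A^T A are ≈ 7.6393, 52.3607 (all ≥ 0, as they must be for A^T A). The largest is λ_max = (60 + sqrt(2000))/2 ≈ 52.3607, hence ||A||_2 = sqrt(λ_max) = sqrt((60 + sqrt(2000))/2) ≈ 7.2361.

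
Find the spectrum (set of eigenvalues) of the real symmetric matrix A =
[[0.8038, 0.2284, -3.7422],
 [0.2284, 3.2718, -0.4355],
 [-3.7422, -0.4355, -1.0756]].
sigma(A) ≈ {-4, 3, 4}

A is real symmetric, so its spectrum consists of real eigenvalues. Expanding the characteristic polynomial of the displayed matrix gives
  det(λ I - A) = p(λ) = λ^3 + (-3)λ^2 + (-16)λ + (48).
Solving p(λ) = 0 yields eigenvalues ≈ -4, 3, 4. (A is shown rounded to 4 decimals, so these recover the underlying integer eigenvalues to within that precision.)
Verification: the trace of A = 3 equals the sum of eigenvalues 3, and det(A) ≈ -47.9991 matches the eigenvalue product -48.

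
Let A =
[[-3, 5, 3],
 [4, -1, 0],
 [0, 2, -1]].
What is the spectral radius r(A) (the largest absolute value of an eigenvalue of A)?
r(A) ≈ 6.0283

The eigenvalues of A are the roots of its characteristic polynomial. With M = A (coefficients from the trace, the sum of principal 2x2 minors, and det A):
  p(λ) = det(λ I - M) = λ^3 + 5λ^2 - 13λ - 41.
No integer candidate from the rational root theorem (±divisors of 41) is a root, so the roots are irrational. The cubic discriminant is Δ = 36096 > 0, so there are three distinct real roots. p(-7) = -48 and p(-6) = 1 have opposite signs, so a root lies in (-7, -6); Newton's method refines it to λ ≈ -6.0283. p(-3) = 16 and p(-2) = -3 have opposite signs, so a root lies in (-3, -2); Newton's method refines it to λ ≈ -2.144. p(3) = -8 and p(4) = 51 have opposite signs, so a root lies in (3, 4); Newton's method refines it to λ ≈ 3.1723. Check (Vieta): the three roots sum to -5, matching tr M = -5.
Thus the eigenvalues (to 4 decimals) are -6.0283 (modulus 6.0283); -2.144 (modulus 2.144); 3.1723 (modulus 3.1723). The spectral radius is the largest modulus: r(A) ≈ 6.0283. (Cross-check: r(A) ≤ ||A||_2 ≈ 7.2444; equality holds whenever A is normal, though it can also hold for some non-normal A.)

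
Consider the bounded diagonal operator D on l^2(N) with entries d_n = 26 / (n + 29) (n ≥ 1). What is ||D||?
||D|| = 13/15 (attained at n = 1)

For D diagonal, ||D|| = sup_n |d_n| = sup_n 26/(n + 29). This is positive and strictly decreasing in n, so the supremum is attained at n = 1: d_1 = 26/(1 + 29) = 13/15. Hence ||D|| = 13/15.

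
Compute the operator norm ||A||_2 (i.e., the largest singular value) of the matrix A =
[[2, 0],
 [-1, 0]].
||A||_2 = sqrt(5) ≈ 2.2361 (= sqrt(largest eigenvalue of A^T A))

||A||_2 = sigma_max(A) = sqrt(lambda_max(A^T A)). Form the symmetric matrix M = A^T A =
[[5, 0],
 [0, 0]].
Its characteristic polynomial (trace, determinant of M give the coefficients) is
  p(λ) = det(λ I - M) = λ^2 - 5λ.
For λ^2 - 5λ the discriminant is 25. It is a perfect square (5^2), so the roots are rational: λ = (5 ± 5)/2 = 5, 0.
So the eigenvalues of A^T A are ≈ 0, 5 (all ≥ 0, as they must be for A^T A). The largest is λ_max = 5, hence ||A||_2 = sqrt(λ_max) = sqrt(5) ≈ 2.2361.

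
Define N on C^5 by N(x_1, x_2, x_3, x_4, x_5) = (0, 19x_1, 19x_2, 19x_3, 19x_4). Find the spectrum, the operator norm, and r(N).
sigma(N) = {0}; ||N|| = 19; r(N) = 0. (N is nilpotent with N^5 = 0.)

On C^5, N is a strictly lower-triangular matrix with 19 on the subdiagonal and zeros elsewhere, so its characteristic polynomial is lambda^5 and every eigenvalue is 0: sigma(N) = {0}. For the operator norm, N e_i = 19e_{i+1} for i = 1, ..., 4 and N e_5 = 0, so the singular values of N are 19 (with multiplicity 4) and 0; hence ||N|| = 19. The spectral radius r(N) = max|lambda| = 0. Note ||N|| > r(N) — characteristic of non-normal nilpotent operators. Indeed N^5 = 0.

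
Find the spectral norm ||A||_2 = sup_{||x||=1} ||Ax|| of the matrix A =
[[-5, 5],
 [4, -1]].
||A||_2 = sqrt((67 + sqrt(3589))/2) ≈ 7.9658 (= sqrt(largest eigenvalue of A^T A))

||A||_2 = sigma_max(A) = sqrt(lambda_max(A^T A)). Form the symmetric matrix M = A^T A =
[[41, -29],
 [-29, 26]].
Its characteristic polynomial (trace, determinant of M give the coefficients) is
  p(λ) = det(λ I - M) = λ^2 - 67λ + 225.
For λ^2 - 67λ + 225 the discriminant is 3589. It is nonnegative but not a perfect square, so the roots are real and irrational: λ = (67 ± sqrt(3589))/2 ≈ 63.4541, 3.5459.
So the eigenvalues of A^T A are ≈ 3.5459, 63.4541 (all ≥ 0, as they must be for A^T A). The largest is λ_max = (67 + sqrt(3589))/2 ≈ 63.4541, hence ||A||_2 = sqrt(λ_max) = sqrt((67 + sqrt(3589))/2) ≈ 7.9658.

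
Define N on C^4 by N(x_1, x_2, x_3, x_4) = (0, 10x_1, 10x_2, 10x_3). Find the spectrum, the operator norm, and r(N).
sigma(N) = {0}; ||N|| = 10; r(N) = 0. (N is nilpotent with N^4 = 0.)

On C^4, N is a strictly lower-triangular matrix with 10 on the subdiagonal and zeros elsewhere, so its characteristic polynomial is lambda^4 and every eigenvalue is 0: sigma(N) = {0}. For the operator norm, N e_i = 10e_{i+1} for i = 1, ..., 3 and N e_4 = 0, so the singular values of N are 10 (with multiplicity 3) and 0; hence ||N|| = 10. The spectral radius r(N) = max|lambda| = 0. Note ||N|| > r(N) — characteristic of non-normal nilpotent operators. Indeed N^4 = 0.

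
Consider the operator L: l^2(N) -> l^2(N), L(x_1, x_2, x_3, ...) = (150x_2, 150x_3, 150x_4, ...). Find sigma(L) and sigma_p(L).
sigma(L) = closed disk {z in C : |z| ≤ 150}; sigma_p(L) = open disk {z in C : |z| < 150}

Note L = 150·V where V is the unit left shift (V x)_k = x_{k+1}; so sigma(L) = 150·sigma(V) and ||L|| = 150||V||. ||L x||^2 = 22500sum_{k≥2} |x_k|^2 ≤ 22500||x||^2, with equality on {x : x_1 = 0}, so ||L|| = 150. For any lambda with |lambda| < 150, set r = lambda/150 (|r| < 1); the vector x = (1, r, r^2, ...) is in l^2 and satisfies L x = 150(r, r^2, ...) = lambda x, so lambda is an eigenvalue. On the boundary |lambda| = 150 the geometric series diverges, so no l^2 eigenvector exists, but these lambda lie in the approximate point spectrum. Hence sigma(L) is the closed disk of radius 150 and sigma_p(L) is the open disk.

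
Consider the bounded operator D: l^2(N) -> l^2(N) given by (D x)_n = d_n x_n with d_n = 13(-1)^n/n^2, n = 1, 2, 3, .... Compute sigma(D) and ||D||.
sigma(D) = {13(-1)^n/n^2 : n ≥ 1} ∪ {0}; ||D|| = 13

A bounded diagonal operator on l^2 with diagonal entries d_n has spectrum equal to the closure of {d_n : n ≥ 1}: every d_n is an eigenvalue (with eigenvector e_n), so {d_n} ⊂ sigma(D); the spectrum is closed, so its closure is too; and for lambda not in the closure, (D - lambda I) has bounded inverse (the diagonal entries 1/(d_n - lambda) are bounded). For our sequence d_n = 13(-1)^n/n^2, n = 1, 2, 3, ...:
  - {d_n} = {13(-1)^n/n^2 : n ≥ 1}; the only limit point is 0
  - closure = {13(-1)^n/n^2 : n ≥ 1} ∪ {0}
For the norm: a diagonal operator has ||D|| = sup_n |d_n|. Here |d_n| = 13/n^2 is decreasing, so sup_n |d_n| = |d_1| = 13. So ||D|| = 13.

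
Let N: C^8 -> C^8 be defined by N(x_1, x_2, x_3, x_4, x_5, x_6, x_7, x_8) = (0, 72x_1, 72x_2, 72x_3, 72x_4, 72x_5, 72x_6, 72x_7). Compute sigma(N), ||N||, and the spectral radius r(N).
sigma(N) = {0}; ||N|| = 72; r(N) = 0. (N is nilpotent with N^8 = 0.)

On C^8, N is a strictly lower-triangular matrix with 72 on the subdiagonal and zeros elsewhere, so its characteristic polynomial is lambda^8 and every eigenvalue is 0: sigma(N) = {0}. For the operator norm, N e_i = 72e_{i+1} for i = 1, ..., 7 and N e_8 = 0, so the singular values of N are 72 (with multiplicity 7) and 0; hence ||N|| = 72. The spectral radius r(N) = max|lambda| = 0. Note ||N|| > r(N) — characteristic of non-normal nilpotent operators. Indeed N^8 = 0.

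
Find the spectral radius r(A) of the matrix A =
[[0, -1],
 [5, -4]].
r(A) = sqrt(5) ≈ 2.2361

The eigenvalues of A are the roots of its characteristic polynomial. With M = A (coefficients from the trace and determinant):
  p(λ) = det(λ I - M) = λ^2 + 4λ + 5.
For λ^2 + 4λ + 5 the discriminant is -4. It is negative, so the roots are the complex-conjugate pair λ = -2 ± (sqrt(4)/2) i ≈ -2 ± 1i. For a conjugate pair the product of the roots equals the constant term, so |λ|^2 = 5 and |λ| = sqrt(5) ≈ 2.2361.
Thus the eigenvalues (to 4 decimals) are -2 ± 1i (modulus 2.2361). The spectral radius is the largest modulus: r(A) = sqrt(5) ≈ 2.2361. (Cross-check: r(A) ≤ ||A||_2 ≈ 6.434; equality holds whenever A is normal, though it can also hold for some non-normal A.)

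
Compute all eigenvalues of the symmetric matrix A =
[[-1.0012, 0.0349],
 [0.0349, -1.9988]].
sigma(A) ≈ {-2, -1}

A is real symmetric, so its spectrum consists of real eigenvalues. Expanding the characteristic polynomial of the displayed matrix gives
  det(λ I - A) = p(λ) = λ^2 + (3)λ + (2).
Solving p(λ) = 0 yields eigenvalues ≈ -2, -1. (A is shown rounded to 4 decimals, so these recover the underlying integer eigenvalues to within that precision.)
Verification: the trace of A = -3 equals the sum of eigenvalues -3, and det(A) ≈ 2.0000 matches the eigenvalue product 2.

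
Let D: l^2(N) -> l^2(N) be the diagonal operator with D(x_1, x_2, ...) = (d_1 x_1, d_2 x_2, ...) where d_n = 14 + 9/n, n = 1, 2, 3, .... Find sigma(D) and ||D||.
sigma(D) = {14 + 9/n : n ≥ 1} ∪ {14}; ||D|| = 23

A bounded diagonal operator on l^2 with diagonal entries d_n has spectrum equal to the closure of {d_n : n ≥ 1}: every d_n is an eigenvalue (with eigenvector e_n), so {d_n} ⊂ sigma(D); the spectrum is closed, so its closure is too; and for lambda not in the closure, (D - lambda I) has bounded inverse (the diagonal entries 1/(d_n - lambda) are bounded). For our sequence d_n = 14 + 9/n, n = 1, 2, 3, ...:
  - {d_n} = {14 + 9/n : n ≥ 1}; the only limit point is 14
  - closure = {14 + 9/n : n ≥ 1} ∪ {14}
For the norm: a diagonal operator has ||D|| = sup_n |d_n|. Here d_n = 14 + 9/n is positive and decreasing, so sup_n |d_n| = d_1 = 14 + 9 = 23. So ||D|| = 23.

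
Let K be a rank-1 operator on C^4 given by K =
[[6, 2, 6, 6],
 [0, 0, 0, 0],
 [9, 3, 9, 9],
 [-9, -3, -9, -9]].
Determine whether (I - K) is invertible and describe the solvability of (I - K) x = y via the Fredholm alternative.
(I - K) is invertible (det(I - K) = -5 ≠ 0), so for every y in C^4 the equation (I - K) x = y has a unique solution.

K has rank 1, so it is an outer product K = u v^T: every row of K is a multiple of one row vector. Reading off the entries, u = (2, 0, 3, -3) and v = (3, 1, 3, 3) (row i of K equals u_i·v^T). A rank-one matrix u v^T satisfies K u = u (v·u) and kills the (3)-dimensional subspace v^⊥, so its characteristic polynomial is lambda^3 (lambda - v·u) with v·u = tr K = 6. Hence the eigenvalues of I - K are 1 (multiplicity 3) and 1 - (6) = -5, so det(I - K) = -5. (Direct check: I - K =
[[-5, -2, -6, -6],
 [0, 1, 0, 0],
 [-9, -3, -8, -9],
 [9, 3, 9, 10]]
has determinant -5.) The finite-dimensional Fredholm alternative says: either (I - K) is invertible, or ker(I - K) ≠ {0} and then range(I - K) = ker((I - K)^*)^⊥, with dim ker(I - K) = dim ker((I - K)^*). Since det(I - K) ≠ 0, 1 is not an eigenvalue of K and ker(I - K) = {0}, so we are in the first case: for every y there is a unique x = (I - K)^(-1) y. Explicitly, by the Sherman–Morrison formula, (I - u v^T)^(-1) = I + u v^T/(1 - v·u), i.e. (I - K)^(-1) = I + K/(-5).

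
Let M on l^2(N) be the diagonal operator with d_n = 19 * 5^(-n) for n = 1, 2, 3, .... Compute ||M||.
||M|| = 19/5 (attained at n = 1)

For M diagonal, ||M|| = sup_n |d_n|. The sequence d_n = 19 * 5^(-n) is positive and strictly decreasing (ratio 5^(-1) < 1), so the supremum is d_1 = 19/5. Hence ||M|| = 19/5.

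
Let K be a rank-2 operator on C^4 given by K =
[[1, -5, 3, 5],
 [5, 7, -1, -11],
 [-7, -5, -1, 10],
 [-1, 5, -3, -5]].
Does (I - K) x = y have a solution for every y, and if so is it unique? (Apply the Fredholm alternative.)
(I - K) is invertible (det(I - K) = 94 ≠ 0), so for every y in C^4 the equation (I - K) x = y has a unique solution.

K has rank 2 and factors as K = U V^T = u1 v1^T + u2 v2^T with u1 = (-1, 3, -3, 1), v1 = (3, 1, 1, -3), u2 = (-2, 2, -1, 2), v2 = (-2, 2, -2, -1) (multiplying out reproduces the displayed K). The nonzero eigenvalues of U V^T coincide with those of the 2 x 2 matrix G = V^T U = [[v1·u1, v1·u2], [v2·u1, v2·u2]] = [[-6, -11], [13, 8]], and by the Sylvester determinant identity det(I_4 - U V^T) = det(I_2 - V^T U) = det([[7, 11], [-13, -7]]) = (7)(-7) - (11)(-13) = 94. (Direct check: I - K =
[[0, 5, -3, -5],
 [-5, -6, 1, 11],
 [7, 5, 2, -10],
 [1, -5, 3, 6]]
has determinant 94.) The finite-dimensional Fredholm alternative says: either (I - K) is invertible, or ker(I - K) ≠ {0} and then range(I - K) = ker((I - K)^*)^⊥, with dim ker(I - K) = dim ker((I - K)^*). Since det(I - K) ≠ 0, 1 is not an eigenvalue of K and ker(I - K) = {0}, so we are in the first case: for every y there is a unique x = (I - K)^(-1) y. (Explicitly, by the Woodbury identity, (I - U V^T)^(-1) = I + U (I_2 - G)^(-1) V^T.)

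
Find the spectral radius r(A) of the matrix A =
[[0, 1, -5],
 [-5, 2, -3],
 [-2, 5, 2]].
r(A) ≈ 5.4773

The eigenvalues of A are the roots of its characteristic polynomial. With M = A (coefficients from the trace, the sum of principal 2x2 minors, and det A):
  p(λ) = det(λ I - M) = λ^3 - 4λ^2 + 14λ - 121.
No integer candidate from the rational root theorem (±divisors of 121) is a root, so the roots are irrational. The cubic discriminant is Δ = -312155 < 0, so there is one real root and a complex-conjugate pair. p(5) = -26 and p(6) = 35 have opposite signs, so a root lies in (5, 6); Newton's method refines it to λ ≈ 5.4773. Dividing out (λ - (5.4773)) leaves approximately λ^2 + 1.4773λ + 22.0913. For λ^2 + 1.4773λ + 22.0913 the discriminant is -86.1831. It is negative, so the remaining roots are the complex-conjugate pair λ ≈ -0.7386 ± 4.6417i. Their product equals the constant term, so |λ|^2 ≈ 22.0913 and |λ| ≈ 4.7001.
Thus the eigenvalues (to 4 decimals) are 5.4773 (modulus 5.4773); -0.7386 ± 4.6417i (modulus 4.7001). The spectral radius is the largest modulus: r(A) ≈ 5.4773. (Cross-check: r(A) ≤ ||A||_2 ≈ 7.3616; equality holds whenever A is normal, though it can also hold for some non-normal A.)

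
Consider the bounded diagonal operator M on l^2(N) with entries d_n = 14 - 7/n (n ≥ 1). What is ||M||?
||M|| = 14

For a diagonal operator on l^2 with entries d_n, ||M|| = sup_n |d_n|. Here d_1 = 7, d_2 = 21/2, ..., and d_n = 14 - 7/n increases monotonically toward 14. All terms lie in [7, 14), so |d_n| = d_n and the supremum is the limit 14, which is not attained by any individual d_n. Hence ||M|| = 14.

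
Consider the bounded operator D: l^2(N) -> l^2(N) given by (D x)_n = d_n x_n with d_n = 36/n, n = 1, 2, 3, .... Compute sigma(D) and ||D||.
sigma(D) = {36/n : n ≥ 1} ∪ {0}; ||D|| = 36

A bounded diagonal operator on l^2 with diagonal entries d_n has spectrum equal to the closure of {d_n : n ≥ 1}: every d_n is an eigenvalue (with eigenvector e_n), so {d_n} ⊂ sigma(D); the spectrum is closed, so its closure is too; and for lambda not in the closure, (D - lambda I) has bounded inverse (the diagonal entries 1/(d_n - lambda) are bounded). For our sequence d_n = 36/n, n = 1, 2, 3, ...:
  - {d_n} = {36/n : n ≥ 1}; the only limit point is 0
  - closure = {36/n : n ≥ 1} ∪ {0}
For the norm: a diagonal operator has ||D|| = sup_n |d_n|. Here d_n = 36/n is positive and decreasing, so sup_n |d_n| = d_1 = 36. So ||D|| = 36.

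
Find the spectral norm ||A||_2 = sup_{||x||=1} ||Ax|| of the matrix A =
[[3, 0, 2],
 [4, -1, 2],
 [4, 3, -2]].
||A||_2 ≈ 6.5937 (= sqrt(largest eigenvalue of A^T A))

||A||_2 = sigma_max(A) = sqrt(lambda_max(A^T A)). Form the symmetric matrix M = A^T A =
[[41, 8, 6],
 [8, 10, -8],
 [6, -8, 12]].
Its characteristic polynomial (trace, sum of principal 2x2 minors, determinant of M give the coefficients) is
  p(λ) = det(λ I - M) = λ^3 - 63λ^2 + 858λ - 400.
No integer candidate from the rational root theorem (±divisors of 400) is a root, so the roots are irrational. The cubic discriminant is Δ = 380113668 > 0, so there are three distinct real roots. p(0) = -400 and p(1) = 396 have opposite signs, so a root lies in (0, 1); Newton's method refines it to λ ≈ 0.4832. p(19) = 18 and p(20) = -440 have opposite signs, so a root lies in (19, 20); Newton's method refines it to λ ≈ 19.0397. p(43) = -486 and p(44) = 568 have opposite signs, so a root lies in (43, 44); Newton's method refines it to λ ≈ 43.4771. Check (Vieta): the three roots sum to 63, matching tr M = 63.
So the eigenvalues of A^T A are ≈ 0.4832, 19.0397, 43.4771 (all ≥ 0, as they must be for A^T A). The largest is λ_max ≈ 43.4771, hence ||A||_2 = sqrt(λ_max) ≈ 6.5937.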